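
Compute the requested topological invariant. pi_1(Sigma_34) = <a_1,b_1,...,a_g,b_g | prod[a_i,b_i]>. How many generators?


Standard presentation: pi_1(Sigma_g) = <a_1,b_1,...,a_g,b_g | [a_1,b_1]...[a_g,b_g] = 1>.
Number of generators = 2g = 2*34 = 68

68


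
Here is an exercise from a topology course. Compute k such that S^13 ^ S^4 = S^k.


S^m ^ S^n = S^{m+n}.
k = 13 + 4 = 17

17


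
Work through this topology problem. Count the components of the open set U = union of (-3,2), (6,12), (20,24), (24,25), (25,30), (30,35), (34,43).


Sort and merge overlapping open intervals.
Merged: (-3,2), (6,12), (20,24), (24,25), (25,30), (30,43).
Number of components = 6

6


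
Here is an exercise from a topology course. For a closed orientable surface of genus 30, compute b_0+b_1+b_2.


For Sigma_30: b_0 = 1, b_1 = 2g = 60, b_2 = 1.
Total = 1 + 60 + 1 = 62

62


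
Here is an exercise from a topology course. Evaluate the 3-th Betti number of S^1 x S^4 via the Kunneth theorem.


Each S^d has Poincare polynomial 1 + t^d.
The product S^1 x S^4 has Poincare polynomial prod(1+t^d_i).
Expanding: b_0=1, b_1=1, b_4=1, b_5=1.
b_3 = 0

0


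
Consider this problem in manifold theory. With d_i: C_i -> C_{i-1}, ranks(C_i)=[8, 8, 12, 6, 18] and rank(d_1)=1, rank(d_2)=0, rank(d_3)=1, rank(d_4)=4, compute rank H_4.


rank H_k = rank(ker d_k) - rank(im d_{k+1}).
rank(ker d_4) = rank(C_4) - rank(d_4) = 18 - 4 = 14.
rank(im d_{4+1}) = 0.
rank H_4 = 14 - 0 = 14

14


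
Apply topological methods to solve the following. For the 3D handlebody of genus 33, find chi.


A genus-g handlebody deformation retracts to a wedge of g circles.
chi(vee_g S^1) = 1 - g.
chi(H_33) = 1 - 33 = -32

-32


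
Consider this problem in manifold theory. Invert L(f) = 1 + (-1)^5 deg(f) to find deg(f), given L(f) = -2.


L(f) = 1 + (-1)^5 deg(f) on S^5.
-2 = 1 + (-1)^5 * deg(f)
(-1)^5 * deg(f) = -3
deg(f) = 3

3


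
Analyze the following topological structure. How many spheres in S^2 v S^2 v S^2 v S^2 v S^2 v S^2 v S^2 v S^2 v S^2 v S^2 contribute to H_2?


For a wedge of spheres, H_k (k>0) is free on one generator per sphere of dimension k.
Spheres of dimension 2: count = 10.
b_2 = 10

10


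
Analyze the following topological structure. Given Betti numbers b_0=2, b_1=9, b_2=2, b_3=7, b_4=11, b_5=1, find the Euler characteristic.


chi = sum_k (-1)^k b_k.
= (2) + (-9) + (2) + (-7) + (11) + (-1)
= -2

-2


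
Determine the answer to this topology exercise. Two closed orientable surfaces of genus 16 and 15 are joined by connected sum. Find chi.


chi(Sigma_16) = 2 - 2*16 = -30
chi(Sigma_15) = 2 - 2*15 = -28
For surfaces: chi(A#B) = chi(A) + chi(B) - 2.
chi = -30 + -28 - 2 = -60

-60


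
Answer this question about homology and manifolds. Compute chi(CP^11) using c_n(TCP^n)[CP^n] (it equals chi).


For any closed oriented manifold, <e(TM),[M]> = chi(M).
chi(CP^11) = 11+1 = 12

12


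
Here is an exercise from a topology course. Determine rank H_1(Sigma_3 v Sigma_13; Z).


For a wedge: H_1(A v B) = H_1(A) + H_1(B).
b_1(Sigma_3) = 6, b_1(Sigma_13) = 26.
b_1 = 6 + 26 = 32

32


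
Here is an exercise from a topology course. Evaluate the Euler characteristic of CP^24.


CP^24 has one cell in each even dimension 0, 2, ..., 2*24 (24+1 cells total).
All cells are even-dimensional, so chi = number of cells.
chi = 24 + 1 = 25

25


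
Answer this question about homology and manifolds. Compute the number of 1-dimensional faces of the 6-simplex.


Delta^6 has 6+1 vertices. A 1-face is a choice of 1+1 vertices.
f_1 = C(6+1, 1+1) = C(7,2) = 21

21


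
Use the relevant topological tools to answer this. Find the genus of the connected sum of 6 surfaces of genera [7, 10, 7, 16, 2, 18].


Genus is additive under connected sum of orientable surfaces.
g = 7 + 10 + 7 + 16 + 2 + 18 = 60

60


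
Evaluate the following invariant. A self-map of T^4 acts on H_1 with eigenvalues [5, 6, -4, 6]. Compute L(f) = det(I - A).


For a torus self-map: L(f) = det(I - A) where A acts on H_1.
L(f) = (1-5) * (1-6) * (1--4) * (1-6) = -4 * -5 * 5 * -5 = -500

-500


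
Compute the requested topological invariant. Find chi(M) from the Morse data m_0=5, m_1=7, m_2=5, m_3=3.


Morse theory: chi(M) = sum_k (-1)^k m_k where m_k = #(index-k critical points).
= (5) + (-7) + (5) + (-3) = 0

0


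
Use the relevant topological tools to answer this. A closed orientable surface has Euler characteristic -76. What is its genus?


chi = 2 - 2g for closed orientable surfaces.
-76 = 2 - 2g
2g = 2 - (-76) = 78
g = 39

39


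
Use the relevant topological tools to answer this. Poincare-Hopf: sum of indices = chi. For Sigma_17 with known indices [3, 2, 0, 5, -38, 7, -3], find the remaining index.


Poincare-Hopf: sum of indices = chi(M).
chi(Sigma_17) = 2 - 2*17 = -32.
Sum of known indices = -24.
x = chi - (sum known) = -32 - (-24) = -8

-8


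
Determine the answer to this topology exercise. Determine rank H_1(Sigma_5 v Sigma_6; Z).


For a wedge: H_1(A v B) = H_1(A) + H_1(B).
b_1(Sigma_5) = 10, b_1(Sigma_6) = 12.
b_1 = 10 + 12 = 22

22


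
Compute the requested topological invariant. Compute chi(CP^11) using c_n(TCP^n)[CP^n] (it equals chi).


For any closed oriented manifold, <e(TM),[M]> = chi(M).
chi(CP^11) = 11+1 = 12

12


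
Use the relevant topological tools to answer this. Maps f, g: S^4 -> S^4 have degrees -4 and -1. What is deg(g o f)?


Degree is multiplicative under composition: deg(g o f) = deg(g) * deg(f).
= -1 * -4 = 4

4


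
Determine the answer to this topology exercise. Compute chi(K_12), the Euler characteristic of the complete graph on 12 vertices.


K_12: V = 12, E = C(12,2) = 66.
chi = V - E = 12 - 66 = -54

-54


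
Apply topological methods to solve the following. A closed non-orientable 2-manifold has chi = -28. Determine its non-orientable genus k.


chi = 2 - k for closed non-orientable surfaces with k crosscaps.
-28 = 2 - k
k = 2 - (-28) = 30

30


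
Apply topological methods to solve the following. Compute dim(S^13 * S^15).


Join of spheres: S^m * S^n = S^{m+n+1}.
dim = 13 + 15 + 1 = 29

29


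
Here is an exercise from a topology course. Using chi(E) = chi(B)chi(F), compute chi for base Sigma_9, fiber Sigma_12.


For a fiber bundle F -> E -> B (with CW structure): chi(E) = chi(B) * chi(F).
chi(Sigma_9) = -16, chi(Sigma_12) = -22.
chi(E) = (-16) * (-22) = 352

352


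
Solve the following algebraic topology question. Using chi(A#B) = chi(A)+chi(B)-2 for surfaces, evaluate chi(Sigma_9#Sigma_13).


chi(Sigma_9) = 2 - 2*9 = -16
chi(Sigma_13) = 2 - 2*13 = -24
For surfaces: chi(A#B) = chi(A) + chi(B) - 2.
chi = -16 + -24 - 2 = -42

-42


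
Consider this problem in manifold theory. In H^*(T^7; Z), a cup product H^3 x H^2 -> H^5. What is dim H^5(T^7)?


Cup product: H^p x H^q -> H^{p+q}; here p+q = 3+2 = 5.
rank H^k(T^n) = C(n,k).
C(7,5) = 21

21


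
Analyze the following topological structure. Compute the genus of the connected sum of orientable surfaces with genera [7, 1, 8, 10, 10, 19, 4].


Genus is additive under connected sum of orientable surfaces.
g = 7 + 1 + 8 + 10 + 10 + 19 + 4 = 59

59


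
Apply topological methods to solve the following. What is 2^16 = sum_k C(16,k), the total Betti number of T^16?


b_k(T^16) = C(16,k), so the sum over k is sum_k C(16,k) = 2^16.
Total = 2^16 = 65536

65536


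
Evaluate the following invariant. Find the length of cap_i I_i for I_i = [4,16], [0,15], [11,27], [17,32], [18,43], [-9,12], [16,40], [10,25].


Intersection = [max(a_i), min(b_i)] = [18, 12].
Since 18 > 12, the intersection is empty.
Length = 0

0


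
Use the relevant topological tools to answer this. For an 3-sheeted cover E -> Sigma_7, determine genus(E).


For an n-sheeted cover: chi(E) = n * chi(B).
chi(Sigma_7) = 2 - 2*7 = -12.
chi(E) = 3 * (-12) = -36.
genus(E) = (2 - chi(E))/2 = (2 - (-36))/2 = 38/2 = 19

19


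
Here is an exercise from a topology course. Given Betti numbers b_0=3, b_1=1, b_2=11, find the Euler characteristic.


chi = sum_k (-1)^k b_k.
= (3) + (-1) + (11)
= 13

13


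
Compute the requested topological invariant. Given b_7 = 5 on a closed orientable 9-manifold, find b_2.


Poincare duality for closed orientable n-manifolds: b_k = b_{n-k}.
Here n = 9, so b_2 = b_7 = 5

5


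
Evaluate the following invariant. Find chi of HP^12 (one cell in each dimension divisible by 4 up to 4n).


HP^12 has one cell in each dimension 0, 4, ..., 4*12 (12+1 cells, all even-dim).
chi = 12 + 1 = 13

13


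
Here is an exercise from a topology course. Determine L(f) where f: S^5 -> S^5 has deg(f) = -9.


On S^5: L(f) = tr(f_0*) + (-1)^5 tr(f_5*) = 1 + (-1)^5 * deg(f).
L(f) = 1 + (-1)^5 * -9 = 1 + 9 = 10

10


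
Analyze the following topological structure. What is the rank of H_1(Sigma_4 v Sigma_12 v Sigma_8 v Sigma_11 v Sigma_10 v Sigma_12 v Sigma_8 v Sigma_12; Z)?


For a wedge X v Y: reduced H_k(X v Y) = H_k(X) + H_k(Y).
Each Sigma_g contributes b_1 = 2g.
b_1 = 8 + 24 + 16 + 22 + 20 + 24 + 16 + 24 = 154

154


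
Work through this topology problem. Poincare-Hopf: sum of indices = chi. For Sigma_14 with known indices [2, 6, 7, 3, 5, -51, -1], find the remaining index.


Poincare-Hopf: sum of indices = chi(M).
chi(Sigma_14) = 2 - 2*14 = -26.
Sum of known indices = -29.
x = chi - (sum known) = -26 - (-29) = 3

3


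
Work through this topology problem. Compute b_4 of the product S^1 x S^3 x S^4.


Each S^d has Poincare polynomial 1 + t^d.
The product S^1 x S^3 x S^4 has Poincare polynomial prod(1+t^d_i).
Expanding: b_0=1, b_1=1, b_3=1, b_4=2, b_5=1, b_7=1, b_8=1.
b_4 = 2

2


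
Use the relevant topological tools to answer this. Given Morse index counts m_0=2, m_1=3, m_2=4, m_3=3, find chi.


Morse theory: chi(M) = sum_k (-1)^k m_k where m_k = #(index-k critical points).
= (2) + (-3) + (4) + (-3) = 0

0


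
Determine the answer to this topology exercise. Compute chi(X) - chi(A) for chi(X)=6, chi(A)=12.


Relative Euler characteristic: chi(X, A) = chi(X) - chi(A).
= 6 - (12) = -6

-6


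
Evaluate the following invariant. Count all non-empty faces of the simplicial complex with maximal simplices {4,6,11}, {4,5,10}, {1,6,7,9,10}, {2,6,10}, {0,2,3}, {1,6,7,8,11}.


Each maximal simplex on m vertices has 2^m - 1 nonempty faces.
Take the union (dedupe shared faces).
Total distinct faces = 74

74


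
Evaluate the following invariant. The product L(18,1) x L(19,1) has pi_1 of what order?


pi_1(X x Y) = pi_1(X) x pi_1(Y).
pi_1(L(18,1)) = Z/18, pi_1(L(19,1)) = Z/19.
|Z/18 x Z/19| = 18 * 19 = 342

342


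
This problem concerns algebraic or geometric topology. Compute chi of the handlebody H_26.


A genus-g handlebody deformation retracts to a wedge of g circles.
chi(vee_g S^1) = 1 - g.
chi(H_26) = 1 - 26 = -25

-25


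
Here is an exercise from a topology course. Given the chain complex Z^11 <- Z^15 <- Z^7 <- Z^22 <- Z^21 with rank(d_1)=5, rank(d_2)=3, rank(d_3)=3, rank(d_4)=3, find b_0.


rank H_k = rank(ker d_k) - rank(im d_{k+1}).
rank(ker d_0) = rank(C_0) - rank(d_0) = 11 - 0 = 11.
rank(im d_{0+1}) = 5.
rank H_0 = 11 - 5 = 6

6


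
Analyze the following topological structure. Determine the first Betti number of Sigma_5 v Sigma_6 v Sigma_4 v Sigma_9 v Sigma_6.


For a wedge X v Y: reduced H_k(X v Y) = H_k(X) + H_k(Y).
Each Sigma_g contributes b_1 = 2g.
b_1 = 10 + 12 + 8 + 18 + 12 = 60

60


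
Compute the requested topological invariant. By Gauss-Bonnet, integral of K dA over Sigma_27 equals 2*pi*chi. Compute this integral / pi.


Gauss-Bonnet: integral K dA = 2*pi*chi(M).
chi(Sigma_27) = 2 - 2*27 = -52.
(integral K dA)/pi = 2*chi = 2*(-52) = -104

-104


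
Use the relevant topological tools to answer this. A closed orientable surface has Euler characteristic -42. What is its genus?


chi = 2 - 2g for closed orientable surfaces.
-42 = 2 - 2g
2g = 2 - (-42) = 44
g = 22

22


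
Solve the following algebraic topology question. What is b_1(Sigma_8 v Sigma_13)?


For a wedge: H_1(A v B) = H_1(A) + H_1(B).
b_1(Sigma_8) = 16, b_1(Sigma_13) = 26.
b_1 = 16 + 26 = 42

42


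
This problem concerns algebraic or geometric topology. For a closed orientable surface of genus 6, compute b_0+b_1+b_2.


For Sigma_6: b_0 = 1, b_1 = 2g = 12, b_2 = 1.
Total = 1 + 12 + 1 = 14

14


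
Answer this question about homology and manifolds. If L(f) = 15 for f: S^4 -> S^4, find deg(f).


L(f) = 1 + (-1)^4 deg(f) on S^4.
15 = 1 + (-1)^4 * deg(f)
(-1)^4 * deg(f) = 14
deg(f) = 14

14


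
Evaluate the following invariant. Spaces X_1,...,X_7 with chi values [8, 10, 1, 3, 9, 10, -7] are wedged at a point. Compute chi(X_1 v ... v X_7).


chi(A v B) = chi(A) + chi(B) - 1 (one point identified).
For 7 spaces: chi = (sum chi_i) - (7 - 1).
sum = 34; chi = 34 - 6 = 28

28


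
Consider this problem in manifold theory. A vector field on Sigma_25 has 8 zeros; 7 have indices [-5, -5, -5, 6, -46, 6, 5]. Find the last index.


Poincare-Hopf: sum of indices = chi(M).
chi(Sigma_25) = 2 - 2*25 = -48.
Sum of known indices = -44.
x = chi - (sum known) = -48 - (-44) = -4

-4


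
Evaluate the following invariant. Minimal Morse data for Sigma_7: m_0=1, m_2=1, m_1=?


A perfect Morse function has m_k = b_k.
For Sigma_7: b_0=1, b_1=2g=14, b_2=1.
Saddles m_1 = 2g = 14

14


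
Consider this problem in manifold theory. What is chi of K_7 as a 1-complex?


K_7: V = 7, E = C(7,2) = 21.
chi = V - E = 7 - 21 = -14

-14


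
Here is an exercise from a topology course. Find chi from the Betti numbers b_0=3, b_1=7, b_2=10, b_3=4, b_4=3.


chi = sum_k (-1)^k b_k.
= (3) + (-7) + (10) + (-4) + (3)
= 5

5


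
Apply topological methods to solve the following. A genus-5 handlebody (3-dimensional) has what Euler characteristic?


A genus-g handlebody deformation retracts to a wedge of g circles.
chi(vee_g S^1) = 1 - g.
chi(H_5) = 1 - 5 = -4

-4


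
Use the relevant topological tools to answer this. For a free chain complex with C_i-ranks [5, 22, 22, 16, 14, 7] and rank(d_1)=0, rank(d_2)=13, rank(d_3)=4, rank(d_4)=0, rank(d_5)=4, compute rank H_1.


rank H_k = rank(ker d_k) - rank(im d_{k+1}).
rank(ker d_1) = rank(C_1) - rank(d_1) = 22 - 0 = 22.
rank(im d_{1+1}) = 13.
rank H_1 = 22 - 13 = 9

9


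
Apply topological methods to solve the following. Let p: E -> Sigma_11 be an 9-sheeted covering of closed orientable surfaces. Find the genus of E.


For an n-sheeted cover: chi(E) = n * chi(B).
chi(Sigma_11) = 2 - 2*11 = -20.
chi(E) = 9 * (-20) = -180.
genus(E) = (2 - chi(E))/2 = (2 - (-180))/2 = 182/2 = 91

91


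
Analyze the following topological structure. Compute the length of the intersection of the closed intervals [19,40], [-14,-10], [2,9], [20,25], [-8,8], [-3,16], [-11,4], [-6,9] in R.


Intersection = [max(a_i), min(b_i)] = [20, -10].
Since 20 > -10, the intersection is empty.
Length = 0

0


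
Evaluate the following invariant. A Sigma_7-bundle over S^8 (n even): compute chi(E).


chi(S^8) = 2 (n even), chi(Sigma_7) = 2 - 2*7 = -12.
chi(E) = 2 * (-12) = -24

-24


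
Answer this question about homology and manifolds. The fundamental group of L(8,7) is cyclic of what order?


pi_1(L(p,q)) = Z/pZ for any q coprime to p.
|pi_1(L(8,7))| = 8

8


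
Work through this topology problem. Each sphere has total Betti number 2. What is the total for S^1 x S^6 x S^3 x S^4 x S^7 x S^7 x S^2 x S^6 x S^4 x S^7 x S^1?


Total Betti number is multiplicative under products.
Each S^d (d>=1) has total Betti number 2.
There are 11 sphere factors.
Total = 2^11 = 2048

2048


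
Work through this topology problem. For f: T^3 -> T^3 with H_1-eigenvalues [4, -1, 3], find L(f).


For a torus self-map: L(f) = det(I - A) where A acts on H_1.
L(f) = (1-4) * (1--1) * (1-3) = -3 * 2 * -2 = 12

12


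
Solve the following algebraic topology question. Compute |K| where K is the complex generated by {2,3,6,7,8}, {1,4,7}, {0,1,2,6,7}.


Each maximal simplex on m vertices has 2^m - 1 nonempty faces.
Take the union (dedupe shared faces).
Total distinct faces = 59

59


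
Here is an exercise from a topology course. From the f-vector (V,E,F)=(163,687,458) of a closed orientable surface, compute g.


chi = V - E + F = 163 - 687 + 458 = -66
For orientable closed surface: chi = 2 - 2g, so g = (2 - chi)/2.
g = (2 - (-66)) / 2 = 68 / 2 = 34

34


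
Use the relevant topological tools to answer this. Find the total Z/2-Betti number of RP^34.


H^k(RP^34; Z/2) = Z/2 for each 0 <= k <= 34.
Total dimension = 34 + 1 = 35

35


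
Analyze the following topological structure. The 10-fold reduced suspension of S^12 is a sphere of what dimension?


Each suspension raises dimension by 1: Sigma S^n = S^{n+1}.
Sigma^10 S^12 = S^{12+10} = S^22

22


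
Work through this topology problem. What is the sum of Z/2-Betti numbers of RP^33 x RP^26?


dim H^*(RP^n; Z/2) = n+1 (one Z/2 in each degree 0..n).
Total Betti number is multiplicative.
Total = (33+1) * (26+1) = 34 * 27 = 918

918


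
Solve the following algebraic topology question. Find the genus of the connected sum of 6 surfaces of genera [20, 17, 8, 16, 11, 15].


Genus is additive under connected sum of orientable surfaces.
g = 20 + 17 + 8 + 16 + 11 + 15 = 87

87


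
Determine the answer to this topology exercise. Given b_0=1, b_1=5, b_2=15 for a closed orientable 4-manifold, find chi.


By Poincare duality b_k = b_{4-k}, so full Betti numbers: b_0=1, b_1=5, b_2=15, b_3=5, b_4=1.
chi = sum (-1)^k b_k = 7

7


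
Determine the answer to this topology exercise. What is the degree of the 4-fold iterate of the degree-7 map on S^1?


deg(f) = 7. Degree is multiplicative: deg(f^4) = (deg f)^4.
deg(f^4) = (7)^4 = 2401

2401


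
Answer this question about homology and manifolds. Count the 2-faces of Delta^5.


Delta^5 has 5+1 vertices. A 2-face is a choice of 2+1 vertices.
f_2 = C(5+1, 2+1) = C(6,3) = 20

20


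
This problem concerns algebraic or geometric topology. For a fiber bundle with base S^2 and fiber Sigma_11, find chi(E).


chi(S^2) = 2 (n even), chi(Sigma_11) = 2 - 2*11 = -20.
chi(E) = 2 * (-20) = -40

-40


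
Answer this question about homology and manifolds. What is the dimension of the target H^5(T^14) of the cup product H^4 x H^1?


Cup product: H^p x H^q -> H^{p+q}; here p+q = 4+1 = 5.
rank H^k(T^n) = C(n,k).
C(14,5) = 2002

2002


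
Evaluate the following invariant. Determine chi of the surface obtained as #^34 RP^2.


For a non-orientable closed surface with k crosscaps: chi = 2 - k.
Here k = 34.
chi = 2 - 34 = -32

-32


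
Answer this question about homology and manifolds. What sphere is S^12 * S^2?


Join of spheres: S^m * S^n = S^{m+n+1}.
dim = 12 + 2 + 1 = 15

15


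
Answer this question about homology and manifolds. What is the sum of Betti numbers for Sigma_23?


For Sigma_23: b_0 = 1, b_1 = 2g = 46, b_2 = 1.
Total = 1 + 46 + 1 = 48

48


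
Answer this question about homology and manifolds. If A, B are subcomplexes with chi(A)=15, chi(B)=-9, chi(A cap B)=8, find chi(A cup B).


chi(A cup B) = chi(A) + chi(B) - chi(A cap B)
= 15 + (-9) - (8)
= -2

-2


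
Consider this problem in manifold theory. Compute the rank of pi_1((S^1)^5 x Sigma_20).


pi_1(A x B) = pi_1(A) x pi_1(B); rank of abelianization = b_1.
b_1(T^5) = 5, b_1(Sigma_20) = 2*20 = 40.
b_1(product) = 5 + 40 = 45

45


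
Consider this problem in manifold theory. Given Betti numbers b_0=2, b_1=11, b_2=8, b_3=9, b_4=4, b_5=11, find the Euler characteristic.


chi = sum_k (-1)^k b_k.
= (2) + (-11) + (8) + (-9) + (4) + (-11)
= -17

-17


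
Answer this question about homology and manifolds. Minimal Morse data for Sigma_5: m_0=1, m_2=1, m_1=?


A perfect Morse function has m_k = b_k.
For Sigma_5: b_0=1, b_1=2g=10, b_2=1.
Saddles m_1 = 2g = 10

10


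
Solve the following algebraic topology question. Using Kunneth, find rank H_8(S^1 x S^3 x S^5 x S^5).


Each S^d has Poincare polynomial 1 + t^d.
The product S^1 x S^3 x S^5 x S^5 has Poincare polynomial prod(1+t^d_i).
Expanding: b_0=1, b_1=1, b_3=1, b_4=1, b_5=2, b_6=2, b_8=2, b_9=2, b_10=1, b_11=1, b_13=1, b_14=1.
b_8 = 2

2


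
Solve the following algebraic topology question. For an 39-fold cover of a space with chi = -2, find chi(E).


For a finite covering: chi(E) = (number of sheets) * chi(B).
chi(E) = 39 * (-2) = -78

-78


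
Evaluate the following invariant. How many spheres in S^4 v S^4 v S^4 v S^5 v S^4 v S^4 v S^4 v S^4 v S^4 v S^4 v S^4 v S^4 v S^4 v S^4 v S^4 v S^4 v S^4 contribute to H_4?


For a wedge of spheres, H_k (k>0) is free on one generator per sphere of dimension k.
Spheres of dimension 4: count = 16.
b_4 = 16

16


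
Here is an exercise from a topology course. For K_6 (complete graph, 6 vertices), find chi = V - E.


K_6: V = 6, E = C(6,2) = 15.
chi = V - E = 6 - 15 = -9

-9


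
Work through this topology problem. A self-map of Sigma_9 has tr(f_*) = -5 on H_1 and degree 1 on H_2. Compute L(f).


L(f) = tr(f_0*) - tr(f_1*) + tr(f_2*).
= 1 - (-5) + (1)
= 7

7


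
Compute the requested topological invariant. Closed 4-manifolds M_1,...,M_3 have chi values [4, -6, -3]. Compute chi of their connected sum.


For n-manifolds: chi(A#B) = chi(A) + chi(B) - chi(S^4).
chi(S^4) = 1 + (-1)^4 = 2.
chi(#) = (sum chi_i) - (3-1)*chi(S^4) = -5 - 2*2 = -9

-9


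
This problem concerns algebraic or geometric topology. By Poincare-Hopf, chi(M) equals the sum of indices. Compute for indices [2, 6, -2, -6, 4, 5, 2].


Poincare-Hopf: chi(M) = sum of indices of zeros.
chi = (2) + (6) + (-2) + (-6) + (4) + (5) + (2) = 11

11


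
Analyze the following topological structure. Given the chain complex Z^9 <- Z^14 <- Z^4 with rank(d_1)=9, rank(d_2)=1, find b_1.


rank H_k = rank(ker d_k) - rank(im d_{k+1}).
rank(ker d_1) = rank(C_1) - rank(d_1) = 14 - 9 = 5.
rank(im d_{1+1}) = 1.
rank H_1 = 5 - 1 = 4

4


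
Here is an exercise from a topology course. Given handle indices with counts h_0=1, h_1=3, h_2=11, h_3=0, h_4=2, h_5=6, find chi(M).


Handles of index k contribute (-1)^k to chi (same as CW cells).
chi = (1) + (-3) + (11) + (0) + (2) + (-6) = 5

5


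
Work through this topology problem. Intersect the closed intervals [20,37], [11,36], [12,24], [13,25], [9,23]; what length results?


Intersection = [max(a_i), min(b_i)] = [20, 23].
Length = 23 - 20 = 3

3


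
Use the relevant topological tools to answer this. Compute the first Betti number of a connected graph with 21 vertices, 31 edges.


For a connected graph: rank(pi_1) = b_1 = E - V + 1 = 1 - chi.
chi = V - E = 21 - 31 = -10.
rank = 1 - (-10) = 31 - 21 + 1 = 11

11


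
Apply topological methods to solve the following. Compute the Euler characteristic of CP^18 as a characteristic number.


For any closed oriented manifold, <e(TM),[M]> = chi(M).
chi(CP^18) = 18+1 = 19

19


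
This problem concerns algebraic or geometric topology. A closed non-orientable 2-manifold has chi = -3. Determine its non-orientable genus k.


chi = 2 - k for closed non-orientable surfaces with k crosscaps.
-3 = 2 - k
k = 2 - (-3) = 5

5


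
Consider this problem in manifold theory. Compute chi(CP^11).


CP^11 has one cell in each even dimension 0, 2, ..., 2*11 (11+1 cells total).
All cells are even-dimensional, so chi = number of cells.
chi = 11 + 1 = 12

12


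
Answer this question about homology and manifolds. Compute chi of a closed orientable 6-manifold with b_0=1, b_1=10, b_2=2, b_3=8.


By Poincare duality b_k = b_{6-k}, so full Betti numbers: b_0=1, b_1=10, b_2=2, b_3=8, b_4=2, b_5=10, b_6=1.
chi = sum (-1)^k b_k = -22

-22


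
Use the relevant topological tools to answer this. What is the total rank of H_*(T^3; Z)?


b_k(T^3) = C(3,k), so the sum over k is sum_k C(3,k) = 2^3.
Total = 2^3 = 8

8


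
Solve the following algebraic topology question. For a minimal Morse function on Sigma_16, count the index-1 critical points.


A perfect Morse function has m_k = b_k.
For Sigma_16: b_0=1, b_1=2g=32, b_2=1.
Saddles m_1 = 2g = 32

32


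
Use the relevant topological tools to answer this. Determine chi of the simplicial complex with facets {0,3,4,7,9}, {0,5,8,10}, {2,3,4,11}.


Enumerate all faces; f-vector: f_0=10, f_1=21, f_2=18, f_3=7, f_4=1.
chi = sum (-1)^k f_k = 1

1


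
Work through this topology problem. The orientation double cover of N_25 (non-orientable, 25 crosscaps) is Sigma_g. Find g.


chi(N_25) = 2 - 25 = -23.
Double cover: chi(Sigma_g) = 2 * chi(N_25) = 2*(-23) = -46.
2 - 2g = -46, so g = (2 - (-46))/2 = 48/2 = 24

24


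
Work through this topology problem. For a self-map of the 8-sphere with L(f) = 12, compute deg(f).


L(f) = 1 + (-1)^8 deg(f) on S^8.
12 = 1 + (-1)^8 * deg(f)
(-1)^8 * deg(f) = 11
deg(f) = 11

11


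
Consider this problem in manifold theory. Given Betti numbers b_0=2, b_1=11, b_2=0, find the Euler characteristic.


chi = sum_k (-1)^k b_k.
= (2) + (-11) + (0)
= -9

-9


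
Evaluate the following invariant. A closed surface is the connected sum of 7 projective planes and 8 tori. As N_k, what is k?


Since a >= 1, the sum is non-orientable; each T^2 can be replaced by RP^2 # RP^2 (since T^2#RP^2 = 3RP^2).
Total crosscaps k = 7 + 2*8 = 23.
Check via chi: chi = 7*1 + 8*0 - (7+8-1)*2 = -21 = 2 - k = -21. Consistent.

23


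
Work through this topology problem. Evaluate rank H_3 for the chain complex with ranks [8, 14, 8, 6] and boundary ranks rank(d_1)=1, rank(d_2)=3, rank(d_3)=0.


rank H_k = rank(ker d_k) - rank(im d_{k+1}).
rank(ker d_3) = rank(C_3) - rank(d_3) = 6 - 0 = 6.
rank(im d_{3+1}) = 0.
rank H_3 = 6 - 0 = 6

6


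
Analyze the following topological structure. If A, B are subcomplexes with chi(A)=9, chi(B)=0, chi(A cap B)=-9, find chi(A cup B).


chi(A cup B) = chi(A) + chi(B) - chi(A cap B)
= 9 + (0) - (-9)
= 18

18


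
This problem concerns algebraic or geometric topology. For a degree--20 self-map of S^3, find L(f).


On S^3: L(f) = tr(f_0*) + (-1)^3 tr(f_3*) = 1 + (-1)^3 * deg(f).
L(f) = 1 + (-1)^3 * -20 = 1 + 20 = 21

21


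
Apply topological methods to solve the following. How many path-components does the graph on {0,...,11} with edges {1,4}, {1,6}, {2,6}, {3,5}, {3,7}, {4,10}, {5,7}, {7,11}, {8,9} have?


Run DFS/union-find over 12 vertices.
V = 12, E = 9.
Number of components = 4

4


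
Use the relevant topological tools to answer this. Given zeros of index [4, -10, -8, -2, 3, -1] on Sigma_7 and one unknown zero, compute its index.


Poincare-Hopf: sum of indices = chi(M).
chi(Sigma_7) = 2 - 2*7 = -12.
Sum of known indices = -14.
x = chi - (sum known) = -12 - (-14) = 2

2


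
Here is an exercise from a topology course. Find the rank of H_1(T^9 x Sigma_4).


pi_1(A x B) = pi_1(A) x pi_1(B); rank of abelianization = b_1.
b_1(T^9) = 9, b_1(Sigma_4) = 2*4 = 8.
b_1(product) = 9 + 8 = 17

17


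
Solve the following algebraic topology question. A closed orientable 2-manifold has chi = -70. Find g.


chi = 2 - 2g for closed orientable surfaces.
-70 = 2 - 2g
2g = 2 - (-70) = 72
g = 36

36


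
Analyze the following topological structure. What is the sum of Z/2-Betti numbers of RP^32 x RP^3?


dim H^*(RP^n; Z/2) = n+1 (one Z/2 in each degree 0..n).
Total Betti number is multiplicative.
Total = (32+1) * (3+1) = 33 * 4 = 132

132


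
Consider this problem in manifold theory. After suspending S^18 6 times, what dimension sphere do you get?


Each suspension raises dimension by 1: Sigma S^n = S^{n+1}.
Sigma^6 S^18 = S^{18+6} = S^24

24


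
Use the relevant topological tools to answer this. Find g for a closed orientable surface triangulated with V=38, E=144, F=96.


chi = V - E + F = 38 - 144 + 96 = -10
For orientable closed surface: chi = 2 - 2g, so g = (2 - chi)/2.
g = (2 - (-10)) / 2 = 12 / 2 = 6

6


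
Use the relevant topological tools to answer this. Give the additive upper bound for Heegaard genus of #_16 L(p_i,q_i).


Heegaard genus satisfies g(A#B) <= g(A) + g(B).
Each lens space has g = 1.
Upper bound: 16 * 1 = 16

16


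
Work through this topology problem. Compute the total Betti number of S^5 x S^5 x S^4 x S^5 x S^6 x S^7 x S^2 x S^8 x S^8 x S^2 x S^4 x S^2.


Total Betti number is multiplicative under products.
Each S^d (d>=1) has total Betti number 2.
There are 12 sphere factors.
Total = 2^12 = 4096

4096


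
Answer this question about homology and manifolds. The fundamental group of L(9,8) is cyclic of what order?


pi_1(L(p,q)) = Z/pZ for any q coprime to p.
|pi_1(L(9,8))| = 9

9


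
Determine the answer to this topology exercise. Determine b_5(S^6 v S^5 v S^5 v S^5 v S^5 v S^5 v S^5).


For a wedge of spheres, H_k (k>0) is free on one generator per sphere of dimension k.
Spheres of dimension 5: count = 6.
b_5 = 6

6


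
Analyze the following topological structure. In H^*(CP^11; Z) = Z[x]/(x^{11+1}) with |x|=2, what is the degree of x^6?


|x| = 2 in H^*(CP^n).
|x^6| = 6 * |x| = 6 * 2 = 12

12


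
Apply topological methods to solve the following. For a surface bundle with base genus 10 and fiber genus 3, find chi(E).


For a fiber bundle F -> E -> B (with CW structure): chi(E) = chi(B) * chi(F).
chi(Sigma_10) = -18, chi(Sigma_3) = -4.
chi(E) = (-18) * (-4) = 72

72


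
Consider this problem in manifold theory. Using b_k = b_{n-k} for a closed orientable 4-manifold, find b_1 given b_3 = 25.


Poincare duality for closed orientable n-manifolds: b_k = b_{n-k}.
Here n = 4, so b_1 = b_3 = 25

25


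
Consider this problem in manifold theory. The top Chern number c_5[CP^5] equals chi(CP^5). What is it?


For any closed oriented manifold, <e(TM),[M]> = chi(M).
chi(CP^5) = 5+1 = 6

6


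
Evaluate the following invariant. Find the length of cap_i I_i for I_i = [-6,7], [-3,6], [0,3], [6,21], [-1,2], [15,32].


Intersection = [max(a_i), min(b_i)] = [15, 2].
Since 15 > 2, the intersection is empty.
Length = 0

0


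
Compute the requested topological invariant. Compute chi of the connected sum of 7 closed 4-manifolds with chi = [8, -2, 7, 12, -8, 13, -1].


For n-manifolds: chi(A#B) = chi(A) + chi(B) - chi(S^4).
chi(S^4) = 1 + (-1)^4 = 2.
chi(#) = (sum chi_i) - (7-1)*chi(S^4) = 29 - 6*2 = 17

17


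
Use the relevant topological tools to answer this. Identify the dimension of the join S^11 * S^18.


Join of spheres: S^m * S^n = S^{m+n+1}.
dim = 11 + 18 + 1 = 30

30


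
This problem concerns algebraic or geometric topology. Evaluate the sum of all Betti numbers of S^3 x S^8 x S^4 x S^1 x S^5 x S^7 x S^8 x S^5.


Total Betti number is multiplicative under products.
Each S^d (d>=1) has total Betti number 2.
There are 8 sphere factors.
Total = 2^8 = 256

256


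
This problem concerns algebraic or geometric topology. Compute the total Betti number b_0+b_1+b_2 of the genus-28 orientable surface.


For Sigma_28: b_0 = 1, b_1 = 2g = 56, b_2 = 1.
Total = 1 + 56 + 1 = 58

58


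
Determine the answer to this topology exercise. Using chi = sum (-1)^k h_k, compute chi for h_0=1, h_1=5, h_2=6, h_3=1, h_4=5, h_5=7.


Handles of index k contribute (-1)^k to chi (same as CW cells).
chi = (1) + (-5) + (6) + (-1) + (5) + (-7) = -1

-1


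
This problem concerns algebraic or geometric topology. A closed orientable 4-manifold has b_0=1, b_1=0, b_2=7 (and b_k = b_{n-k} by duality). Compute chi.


By Poincare duality b_k = b_{4-k}, so full Betti numbers: b_0=1, b_1=0, b_2=7, b_3=0, b_4=1.
chi = sum (-1)^k b_k = 9

9


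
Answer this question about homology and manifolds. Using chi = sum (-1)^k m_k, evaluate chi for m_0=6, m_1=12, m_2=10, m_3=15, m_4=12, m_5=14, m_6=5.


Morse theory: chi(M) = sum_k (-1)^k m_k where m_k = #(index-k critical points).
= (6) + (-12) + (10) + (-15) + (12) + (-14) + (5) = -8

-8


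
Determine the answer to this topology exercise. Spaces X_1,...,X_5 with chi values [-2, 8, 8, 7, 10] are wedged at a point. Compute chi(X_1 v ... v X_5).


chi(A v B) = chi(A) + chi(B) - 1 (one point identified).
For 5 spaces: chi = (sum chi_i) - (5 - 1).
sum = 31; chi = 31 - 4 = 27

27


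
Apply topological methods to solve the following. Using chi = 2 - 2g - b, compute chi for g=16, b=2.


For a compact orientable surface with genus g and b boundary components: chi = 2 - 2g - b.
chi = 2 - 2*16 - 2 = 2 - 32 - 2 = -32

-32


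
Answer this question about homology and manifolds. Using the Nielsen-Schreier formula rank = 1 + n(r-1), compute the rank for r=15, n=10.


Nielsen-Schreier: an index-n subgroup of F_r is free of rank 1 + n(r-1).
Equivalently: chi(cover) = n*chi(base); chi(vee_r S^1) = 1 - 15 = -14.
chi(E) = 10*(-14) = -140; rank = 1 - chi(E) = 1 - (-140) = 141.
rank = 1 + 10*(15-1) = 1 + 140 = 141

141


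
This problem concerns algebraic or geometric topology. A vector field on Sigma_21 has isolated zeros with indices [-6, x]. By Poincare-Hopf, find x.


Poincare-Hopf: sum of indices = chi(M).
chi(Sigma_21) = 2 - 2*21 = -40.
Sum of known indices = -6.
x = chi - (sum known) = -40 - (-6) = -34

-34


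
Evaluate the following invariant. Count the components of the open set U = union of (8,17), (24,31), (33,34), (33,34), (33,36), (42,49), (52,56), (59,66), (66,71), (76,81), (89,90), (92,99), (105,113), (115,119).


Sort and merge overlapping open intervals.
Merged: (8,17), (24,31), (33,36), (42,49), (52,56), (59,66), (66,71), (76,81), (89,90), (92,99), (105,113), (115,119).
Number of components = 12

12


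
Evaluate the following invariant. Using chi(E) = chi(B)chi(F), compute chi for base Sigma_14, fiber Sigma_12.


For a fiber bundle F -> E -> B (with CW structure): chi(E) = chi(B) * chi(F).
chi(Sigma_14) = -26, chi(Sigma_12) = -22.
chi(E) = (-26) * (-22) = 572

572


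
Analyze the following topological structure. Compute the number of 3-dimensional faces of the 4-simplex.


Delta^4 has 4+1 vertices. A 3-face is a choice of 3+1 vertices.
f_3 = C(4+1, 3+1) = C(5,4) = 5

5


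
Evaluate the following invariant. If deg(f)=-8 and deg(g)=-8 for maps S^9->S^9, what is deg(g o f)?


Degree is multiplicative under composition: deg(g o f) = deg(g) * deg(f).
= -8 * -8 = 64

64


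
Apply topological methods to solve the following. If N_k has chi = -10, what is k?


chi = 2 - k for closed non-orientable surfaces with k crosscaps.
-10 = 2 - k
k = 2 - (-10) = 12

12


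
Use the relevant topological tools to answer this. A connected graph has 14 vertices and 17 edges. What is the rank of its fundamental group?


For a connected graph: rank(pi_1) = b_1 = E - V + 1 = 1 - chi.
chi = V - E = 14 - 17 = -3.
rank = 1 - (-3) = 17 - 14 + 1 = 4

4


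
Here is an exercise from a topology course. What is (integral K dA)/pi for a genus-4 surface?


Gauss-Bonnet: integral K dA = 2*pi*chi(M).
chi(Sigma_4) = 2 - 2*4 = -6.
(integral K dA)/pi = 2*chi = 2*(-6) = -12

-12


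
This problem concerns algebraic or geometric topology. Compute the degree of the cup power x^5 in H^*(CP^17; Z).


|x| = 2 in H^*(CP^n).
|x^5| = 5 * |x| = 5 * 2 = 10

10


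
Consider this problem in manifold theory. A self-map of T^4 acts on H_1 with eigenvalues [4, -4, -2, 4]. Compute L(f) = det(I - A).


For a torus self-map: L(f) = det(I - A) where A acts on H_1.
L(f) = (1-4) * (1--4) * (1--2) * (1-4) = -3 * 5 * 3 * -3 = 135

135


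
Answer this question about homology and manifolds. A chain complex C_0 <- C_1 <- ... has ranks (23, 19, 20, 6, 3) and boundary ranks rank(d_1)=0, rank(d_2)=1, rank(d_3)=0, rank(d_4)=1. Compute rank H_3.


rank H_k = rank(ker d_k) - rank(im d_{k+1}).
rank(ker d_3) = rank(C_3) - rank(d_3) = 6 - 0 = 6.
rank(im d_{3+1}) = 1.
rank H_3 = 6 - 1 = 5

5


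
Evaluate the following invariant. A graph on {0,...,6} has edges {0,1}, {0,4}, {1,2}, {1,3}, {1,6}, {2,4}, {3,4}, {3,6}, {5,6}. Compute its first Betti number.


b_1 = E - V + (number of components).
E = 9, V = 7, components = 1.
b_1 = 9 - 7 + 1 = 3

3


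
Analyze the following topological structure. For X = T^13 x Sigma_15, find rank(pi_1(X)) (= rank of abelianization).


pi_1(A x B) = pi_1(A) x pi_1(B); rank of abelianization = b_1.
b_1(T^13) = 13, b_1(Sigma_15) = 2*15 = 30.
b_1(product) = 13 + 30 = 43

43


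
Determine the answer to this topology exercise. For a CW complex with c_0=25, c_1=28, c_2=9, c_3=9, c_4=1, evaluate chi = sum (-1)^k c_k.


chi = sum_k (-1)^k c_k.
= (-1)^0*25 + (-1)^1*28 + (-1)^2*9 + (-1)^3*9 + (-1)^4*1
= (25) + (-28) + (9) + (-9) + (1)
= -2

-2


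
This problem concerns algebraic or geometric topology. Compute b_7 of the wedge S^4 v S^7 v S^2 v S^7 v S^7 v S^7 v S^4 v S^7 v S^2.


For a wedge of spheres, H_k (k>0) is free on one generator per sphere of dimension k.
Spheres of dimension 7: count = 5.
b_7 = 5

5


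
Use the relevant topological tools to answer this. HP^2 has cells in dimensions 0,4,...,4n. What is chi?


HP^2 has one cell in each dimension 0, 4, ..., 4*2 (2+1 cells, all even-dim).
chi = 2 + 1 = 3

3


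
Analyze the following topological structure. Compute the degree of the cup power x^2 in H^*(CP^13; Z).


|x| = 2 in H^*(CP^n).
|x^2| = 2 * |x| = 2 * 2 = 4

4


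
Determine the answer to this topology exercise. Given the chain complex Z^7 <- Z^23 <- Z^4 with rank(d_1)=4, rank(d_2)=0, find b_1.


rank H_k = rank(ker d_k) - rank(im d_{k+1}).
rank(ker d_1) = rank(C_1) - rank(d_1) = 23 - 4 = 19.
rank(im d_{1+1}) = 0.
rank H_1 = 19 - 0 = 19

19


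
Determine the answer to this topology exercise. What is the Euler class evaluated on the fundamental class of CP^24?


For any closed oriented manifold, <e(TM),[M]> = chi(M).
chi(CP^24) = 24+1 = 25

25


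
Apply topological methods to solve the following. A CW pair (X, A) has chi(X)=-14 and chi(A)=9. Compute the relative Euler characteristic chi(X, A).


Relative Euler characteristic: chi(X, A) = chi(X) - chi(A).
= -14 - (9) = -23

-23


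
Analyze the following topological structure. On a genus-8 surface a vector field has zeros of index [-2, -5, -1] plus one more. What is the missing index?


Poincare-Hopf: sum of indices = chi(M).
chi(Sigma_8) = 2 - 2*8 = -14.
Sum of known indices = -8.
x = chi - (sum known) = -14 - (-8) = -6

-6


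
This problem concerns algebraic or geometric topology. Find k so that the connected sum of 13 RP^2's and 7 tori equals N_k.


Since a >= 1, the sum is non-orientable; each T^2 can be replaced by RP^2 # RP^2 (since T^2#RP^2 = 3RP^2).
Total crosscaps k = 13 + 2*7 = 27.
Check via chi: chi = 13*1 + 7*0 - (13+7-1)*2 = -25 = 2 - k = -25. Consistent.

27


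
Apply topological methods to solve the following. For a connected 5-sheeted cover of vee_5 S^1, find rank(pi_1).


Nielsen-Schreier: an index-n subgroup of F_r is free of rank 1 + n(r-1).
Equivalently: chi(cover) = n*chi(base); chi(vee_r S^1) = 1 - 5 = -4.
chi(E) = 5*(-4) = -20; rank = 1 - chi(E) = 1 - (-20) = 21.
rank = 1 + 5*(5-1) = 1 + 20 = 21

21


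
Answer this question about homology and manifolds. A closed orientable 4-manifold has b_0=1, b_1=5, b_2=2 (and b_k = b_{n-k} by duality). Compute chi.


By Poincare duality b_k = b_{4-k}, so full Betti numbers: b_0=1, b_1=5, b_2=2, b_3=5, b_4=1.
chi = sum (-1)^k b_k = -6

-6


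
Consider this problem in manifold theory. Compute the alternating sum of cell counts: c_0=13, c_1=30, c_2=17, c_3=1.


chi = sum_k (-1)^k c_k.
= (-1)^0*13 + (-1)^1*30 + (-1)^2*17 + (-1)^3*1
= (13) + (-30) + (17) + (-1)
= -1

-1


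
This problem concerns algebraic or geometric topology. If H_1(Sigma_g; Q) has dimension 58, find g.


For a closed orientable surface: b_1 = 2g.
58 = 2g
g = 58 / 2 = 29

29


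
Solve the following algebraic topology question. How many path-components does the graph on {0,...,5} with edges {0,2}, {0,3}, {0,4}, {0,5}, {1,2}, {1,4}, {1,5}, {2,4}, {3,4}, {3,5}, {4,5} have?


Run DFS/union-find over 6 vertices.
V = 6, E = 11.
Number of components = 1

1
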